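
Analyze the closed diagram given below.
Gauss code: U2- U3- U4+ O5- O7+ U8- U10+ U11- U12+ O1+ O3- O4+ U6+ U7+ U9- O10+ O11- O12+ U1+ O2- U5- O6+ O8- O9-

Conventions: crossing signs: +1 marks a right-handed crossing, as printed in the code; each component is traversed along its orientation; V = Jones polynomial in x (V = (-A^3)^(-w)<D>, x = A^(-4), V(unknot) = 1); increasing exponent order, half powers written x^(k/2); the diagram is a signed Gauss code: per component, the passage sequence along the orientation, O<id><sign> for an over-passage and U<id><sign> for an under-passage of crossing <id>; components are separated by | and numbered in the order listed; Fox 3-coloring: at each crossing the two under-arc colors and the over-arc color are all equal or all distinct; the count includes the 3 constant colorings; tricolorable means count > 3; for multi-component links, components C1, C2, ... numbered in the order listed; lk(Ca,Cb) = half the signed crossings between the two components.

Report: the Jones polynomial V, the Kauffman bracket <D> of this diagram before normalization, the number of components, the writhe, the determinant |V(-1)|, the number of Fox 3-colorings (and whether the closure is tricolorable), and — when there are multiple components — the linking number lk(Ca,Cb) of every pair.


V(x) = -x^-3 + x^-2 - x^-1 + 3 - x + x^2 - x^3
bracket: -A^-12 + A^-8 - A^-4 + 3 - A^4 + A^8 - A^12, w = 0
1 component, writhe 0, over 12 crossings
det 9, colorings 27 of 3^12 — tricolorable
observation: w = 0 (over 12 crossings) is diagram-only; (-A^3)^(0) removes it from V


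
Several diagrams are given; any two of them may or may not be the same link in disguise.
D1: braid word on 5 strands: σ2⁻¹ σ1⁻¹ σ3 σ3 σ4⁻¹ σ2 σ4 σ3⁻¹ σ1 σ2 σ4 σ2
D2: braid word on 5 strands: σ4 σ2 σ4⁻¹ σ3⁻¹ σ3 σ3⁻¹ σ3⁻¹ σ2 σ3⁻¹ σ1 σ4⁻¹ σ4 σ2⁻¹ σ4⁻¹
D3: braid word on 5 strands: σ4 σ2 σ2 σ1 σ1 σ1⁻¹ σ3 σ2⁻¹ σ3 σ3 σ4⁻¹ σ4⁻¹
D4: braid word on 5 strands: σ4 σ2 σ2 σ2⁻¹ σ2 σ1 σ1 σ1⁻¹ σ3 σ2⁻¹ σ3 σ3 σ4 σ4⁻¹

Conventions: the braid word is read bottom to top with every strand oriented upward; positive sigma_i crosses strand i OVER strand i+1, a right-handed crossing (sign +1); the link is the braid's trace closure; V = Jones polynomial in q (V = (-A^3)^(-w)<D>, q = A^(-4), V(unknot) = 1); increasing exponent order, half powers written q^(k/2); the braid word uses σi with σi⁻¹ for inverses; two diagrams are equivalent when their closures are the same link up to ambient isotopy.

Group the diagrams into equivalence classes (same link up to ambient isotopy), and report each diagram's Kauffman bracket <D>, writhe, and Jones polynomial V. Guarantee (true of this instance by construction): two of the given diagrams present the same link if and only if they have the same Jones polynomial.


grouping into links: {D1} | {D2} | {D3, D4}
V(D1) = 1  (w +4, c 12, <D> = A^12)
D2 (bracket A^-2 + A^6 - A^10; 14 crossings at w = -2): V = -q^-4 + q^-3 + q^-1
D3 (bracket -A^-12 + A^-8 - A^-4 + 2 - A^4 + A^8; 12 crossings at w = +4): V = q - q^2 + 2q^3 - q^4 + q^5 - q^6
D4 (bracket -A^-6 + A^-2 - A^2 + 2A^6 - A^10 + A^14; 14 crossings at w = +6): V = q - q^2 + 2q^3 - q^4 + q^5 - q^6
key observation: 3 classes among 4 diagrams; unequal V(q) rules out equality


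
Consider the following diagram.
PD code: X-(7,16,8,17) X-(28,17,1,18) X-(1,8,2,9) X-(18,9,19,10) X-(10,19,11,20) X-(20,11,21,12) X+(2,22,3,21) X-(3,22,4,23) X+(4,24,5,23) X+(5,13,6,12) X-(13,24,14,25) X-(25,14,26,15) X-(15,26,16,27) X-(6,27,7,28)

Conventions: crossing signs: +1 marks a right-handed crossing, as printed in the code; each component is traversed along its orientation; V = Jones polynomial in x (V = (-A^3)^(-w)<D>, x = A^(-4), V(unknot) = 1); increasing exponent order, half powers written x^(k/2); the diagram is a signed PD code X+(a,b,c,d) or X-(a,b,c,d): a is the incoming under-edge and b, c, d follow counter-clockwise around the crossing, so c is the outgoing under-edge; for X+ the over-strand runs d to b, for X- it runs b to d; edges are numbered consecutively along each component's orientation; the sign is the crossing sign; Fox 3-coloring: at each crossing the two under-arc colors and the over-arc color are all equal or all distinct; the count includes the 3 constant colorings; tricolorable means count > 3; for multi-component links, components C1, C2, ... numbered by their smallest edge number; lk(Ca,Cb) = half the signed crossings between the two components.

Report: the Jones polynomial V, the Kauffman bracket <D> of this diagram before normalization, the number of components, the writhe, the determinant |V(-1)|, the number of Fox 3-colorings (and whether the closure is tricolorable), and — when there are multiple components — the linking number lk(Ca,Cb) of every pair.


Jones polynomial: V(x) = -x^-10 + x^-9 - x^-8 + x^-7 - x^-6 + x^-5 + x^-3
<D> = A^-12 + A^-4 - 1 + A^4 - A^8 + A^12 - A^16; writhe -8
components 1, writhe -8 (14 crossings)
3-colorings: 3 of 3^14, det 7 — not tricolorable
note: w = -8 shifts under R1 moves; the (-A^3)^(8) factor cancels that in V


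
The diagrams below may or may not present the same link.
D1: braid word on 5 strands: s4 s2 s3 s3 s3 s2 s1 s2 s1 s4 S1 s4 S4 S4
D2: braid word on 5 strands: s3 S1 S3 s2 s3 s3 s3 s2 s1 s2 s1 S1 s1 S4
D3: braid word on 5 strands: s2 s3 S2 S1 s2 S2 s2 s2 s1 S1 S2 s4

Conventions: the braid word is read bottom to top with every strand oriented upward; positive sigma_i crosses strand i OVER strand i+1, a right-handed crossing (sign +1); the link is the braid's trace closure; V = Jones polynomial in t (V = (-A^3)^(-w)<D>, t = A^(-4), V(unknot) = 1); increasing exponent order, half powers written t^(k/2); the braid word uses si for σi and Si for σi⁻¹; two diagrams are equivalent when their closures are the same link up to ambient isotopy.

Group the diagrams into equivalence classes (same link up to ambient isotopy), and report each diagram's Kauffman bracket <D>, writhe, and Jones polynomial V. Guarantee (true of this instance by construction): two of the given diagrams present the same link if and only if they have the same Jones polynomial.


equivalence classes: {D1, D2} | {D3}
D1 (bracket A^-8 - 2A^-4 + 1 - 2A^4 + 2A^8 + A^16; 14 crossings at w = +8): V = t^2 + 2t^4 - 2t^5 + t^6 - 2t^7 + t^8
D2 (bracket A^-14 - 2A^-10 + A^-6 - 2A^-2 + 2A^2 + A^10; 14 crossings at w = +6): V = t^2 + 2t^4 - 2t^5 + t^6 - 2t^7 + t^8
V(D3) = 1  [12 crossings, <D> = A^6, w = +2]
key observation: comparing 3 Jones polynomials yields 2 groups


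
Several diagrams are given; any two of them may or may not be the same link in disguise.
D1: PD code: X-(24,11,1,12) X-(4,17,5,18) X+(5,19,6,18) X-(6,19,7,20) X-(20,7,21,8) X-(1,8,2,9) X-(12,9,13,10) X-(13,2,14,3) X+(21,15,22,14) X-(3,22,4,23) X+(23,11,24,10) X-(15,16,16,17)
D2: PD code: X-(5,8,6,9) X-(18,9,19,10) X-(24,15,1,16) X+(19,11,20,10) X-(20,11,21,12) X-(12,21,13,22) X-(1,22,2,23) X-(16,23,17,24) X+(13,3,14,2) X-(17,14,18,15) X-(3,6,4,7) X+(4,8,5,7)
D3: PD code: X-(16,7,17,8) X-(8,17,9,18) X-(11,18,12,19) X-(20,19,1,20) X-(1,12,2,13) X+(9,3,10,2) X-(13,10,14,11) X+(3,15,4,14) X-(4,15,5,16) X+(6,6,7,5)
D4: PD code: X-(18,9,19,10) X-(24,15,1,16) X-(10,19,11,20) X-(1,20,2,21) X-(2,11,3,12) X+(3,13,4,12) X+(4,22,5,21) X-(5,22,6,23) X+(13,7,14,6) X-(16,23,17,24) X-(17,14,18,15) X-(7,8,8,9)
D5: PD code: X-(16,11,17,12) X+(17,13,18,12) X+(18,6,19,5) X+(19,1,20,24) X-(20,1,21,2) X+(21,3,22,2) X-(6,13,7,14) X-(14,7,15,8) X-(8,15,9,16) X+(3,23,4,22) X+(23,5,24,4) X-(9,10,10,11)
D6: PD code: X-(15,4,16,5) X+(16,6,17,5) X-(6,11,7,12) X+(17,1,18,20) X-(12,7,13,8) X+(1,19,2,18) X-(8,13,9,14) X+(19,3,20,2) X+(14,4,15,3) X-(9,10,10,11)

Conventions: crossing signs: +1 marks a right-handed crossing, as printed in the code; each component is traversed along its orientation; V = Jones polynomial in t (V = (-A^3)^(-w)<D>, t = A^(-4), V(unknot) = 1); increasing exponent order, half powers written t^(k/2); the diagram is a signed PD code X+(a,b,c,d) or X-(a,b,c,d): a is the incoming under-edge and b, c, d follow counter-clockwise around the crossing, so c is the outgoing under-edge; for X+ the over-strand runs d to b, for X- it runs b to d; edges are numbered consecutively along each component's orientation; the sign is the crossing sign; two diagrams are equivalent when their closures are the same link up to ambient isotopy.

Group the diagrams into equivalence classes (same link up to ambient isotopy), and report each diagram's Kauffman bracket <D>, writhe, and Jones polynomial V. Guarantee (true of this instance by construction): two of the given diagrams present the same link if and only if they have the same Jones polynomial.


classes: {D1, D2, D3, D4} | {D5, D6}
V(D1) = -t^-6 + t^-5 - t^-4 + 2t^-3 - t^-2 + t^-1  [12 crossings, <D> = A^-14 - A^-10 + 2A^-6 - A^-2 + A^2 - A^6, w = -6]
V(D2) = -t^-6 + t^-5 - t^-4 + 2t^-3 - t^-2 + t^-1  [12 crossings, <D> = A^-14 - A^-10 + 2A^-6 - A^-2 + A^2 - A^6, w = -6]
V(D3) = -t^-6 + t^-5 - t^-4 + 2t^-3 - t^-2 + t^-1  [10 crossings, <D> = A^-8 - A^-4 + 2 - A^4 + A^8 - A^12, w = -4]
D4 (bracket A^-14 - A^-10 + 2A^-6 - A^-2 + A^2 - A^6; 12 crossings at w = -6): V = -t^-6 + t^-5 - t^-4 + 2t^-3 - t^-2 + t^-1
V(D5) = -t^-3 + t^-2 - t^-1 + 3 - t + t^2 - t^3  [12 crossings, <D> = -A^-12 + A^-8 - A^-4 + 3 - A^4 + A^8 - A^12, w = 0]
V(D6) = -t^-3 + t^-2 - t^-1 + 3 - t + t^2 - t^3  (w 0, c 10, <D> = -A^-12 + A^-8 - A^-4 + 3 - A^4 + A^8 - A^12)
insight: 2 values of V(t) split the 6 diagrams


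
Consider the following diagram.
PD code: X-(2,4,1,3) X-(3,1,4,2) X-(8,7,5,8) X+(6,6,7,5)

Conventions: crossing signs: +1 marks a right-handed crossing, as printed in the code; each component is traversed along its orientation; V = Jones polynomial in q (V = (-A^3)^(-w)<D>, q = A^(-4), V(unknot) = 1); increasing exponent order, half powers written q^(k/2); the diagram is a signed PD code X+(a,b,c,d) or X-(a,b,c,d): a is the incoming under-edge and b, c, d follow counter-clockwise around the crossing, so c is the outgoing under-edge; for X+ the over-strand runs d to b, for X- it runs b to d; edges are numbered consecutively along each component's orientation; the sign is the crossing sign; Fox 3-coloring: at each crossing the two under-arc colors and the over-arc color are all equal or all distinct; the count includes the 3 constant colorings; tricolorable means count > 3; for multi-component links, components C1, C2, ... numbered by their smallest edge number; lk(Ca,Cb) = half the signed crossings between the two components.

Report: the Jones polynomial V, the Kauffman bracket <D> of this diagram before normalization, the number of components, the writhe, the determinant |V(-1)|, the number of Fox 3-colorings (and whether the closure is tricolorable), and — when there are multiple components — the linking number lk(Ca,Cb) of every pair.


Jones polynomial: V(q) = q^-3 + q^-2 + q^-1 + 1
<D> = A^-6 + A^-2 + A^2 + A^6; writhe -2
components 3, writhe -2 (4 crossings)
linking number lk(C1,C2) = -1
lk(C1,C3): 0
lk(C2,C3) = 0
3-colorings: 9 of 3^4, det 0 — tricolorable
note: the span of V is 3, within the link bound 4 + 3 - 1


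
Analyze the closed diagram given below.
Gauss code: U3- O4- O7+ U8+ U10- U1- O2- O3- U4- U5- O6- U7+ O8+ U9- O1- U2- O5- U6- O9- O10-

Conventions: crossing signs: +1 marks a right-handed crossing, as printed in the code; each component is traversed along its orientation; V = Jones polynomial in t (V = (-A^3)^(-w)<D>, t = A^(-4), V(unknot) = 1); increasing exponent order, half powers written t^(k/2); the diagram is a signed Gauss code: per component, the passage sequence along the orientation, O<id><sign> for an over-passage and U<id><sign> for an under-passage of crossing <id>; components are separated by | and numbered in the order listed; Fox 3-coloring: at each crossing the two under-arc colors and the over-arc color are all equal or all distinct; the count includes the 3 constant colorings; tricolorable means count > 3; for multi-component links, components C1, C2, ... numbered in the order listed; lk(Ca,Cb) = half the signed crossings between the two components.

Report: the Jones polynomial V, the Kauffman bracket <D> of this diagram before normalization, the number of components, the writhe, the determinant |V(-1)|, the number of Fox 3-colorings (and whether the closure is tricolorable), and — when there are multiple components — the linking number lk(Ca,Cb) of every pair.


V(t) = t^-8 - 2t^-7 + t^-6 - 2t^-5 + 2t^-4 + t^-2
bracket: A^-10 + 2A^-2 - 2A^2 + A^6 - 2A^10 + A^14, w = -6
1 component, writhe -6, over 10 crossings
det 9, colorings 27 of 3^10 — tricolorable
observation: w = -6 (over 10 crossings) is diagram-only; (-A^3)^(6) removes it from V


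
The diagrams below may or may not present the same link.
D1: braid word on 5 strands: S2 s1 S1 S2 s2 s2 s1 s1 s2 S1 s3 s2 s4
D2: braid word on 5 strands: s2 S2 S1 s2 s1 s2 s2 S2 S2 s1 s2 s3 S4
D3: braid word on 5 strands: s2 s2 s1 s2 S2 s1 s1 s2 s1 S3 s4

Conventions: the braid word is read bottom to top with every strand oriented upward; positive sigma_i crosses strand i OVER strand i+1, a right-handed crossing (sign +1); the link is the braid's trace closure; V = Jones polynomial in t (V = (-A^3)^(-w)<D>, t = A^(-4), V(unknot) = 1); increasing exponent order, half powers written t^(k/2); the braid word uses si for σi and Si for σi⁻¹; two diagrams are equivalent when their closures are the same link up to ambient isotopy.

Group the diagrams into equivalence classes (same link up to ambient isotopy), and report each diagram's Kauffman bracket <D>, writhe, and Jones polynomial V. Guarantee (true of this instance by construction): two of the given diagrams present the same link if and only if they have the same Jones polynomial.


equivalence classes: {D1, D2} | {D3}
D1 (bracket A^-3 + A^5 - A^9 + A^13; 13 crossings at w = +5): V = -t^(1/2) + t^(3/2) - t^(5/2) - t^(9/2)
V(D2) = -t^(1/2) + t^(3/2) - t^(5/2) - t^(9/2)  [13 crossings, <D> = A^-9 + A^-1 - A^3 + A^7, w = +3]
V(D3) = -t^(5/2) - t^(9/2) + t^(11/2) - t^(13/2) + t^(15/2) - t^(17/2)  (w +7, c 11, <D> = A^-13 - A^-9 + A^-5 - A^-1 + A^3 + A^11)
observation: comparing 3 Jones polynomials yields 2 groups


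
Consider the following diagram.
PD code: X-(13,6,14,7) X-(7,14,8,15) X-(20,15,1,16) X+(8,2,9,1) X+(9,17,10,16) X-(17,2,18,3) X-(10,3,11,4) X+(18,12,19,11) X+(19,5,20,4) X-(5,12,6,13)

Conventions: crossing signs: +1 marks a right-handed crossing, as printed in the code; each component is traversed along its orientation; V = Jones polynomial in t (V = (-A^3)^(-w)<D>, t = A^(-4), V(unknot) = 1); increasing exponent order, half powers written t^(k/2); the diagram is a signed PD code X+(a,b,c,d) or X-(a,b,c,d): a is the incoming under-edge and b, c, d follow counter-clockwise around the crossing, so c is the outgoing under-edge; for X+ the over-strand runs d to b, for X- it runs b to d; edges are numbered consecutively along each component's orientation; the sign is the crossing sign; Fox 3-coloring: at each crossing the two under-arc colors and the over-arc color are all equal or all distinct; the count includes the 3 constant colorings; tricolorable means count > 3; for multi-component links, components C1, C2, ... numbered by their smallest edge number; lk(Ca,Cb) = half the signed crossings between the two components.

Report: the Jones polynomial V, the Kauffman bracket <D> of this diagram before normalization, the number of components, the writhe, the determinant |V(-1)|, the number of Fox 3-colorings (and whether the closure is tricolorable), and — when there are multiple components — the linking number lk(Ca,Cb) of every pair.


V(t) = t^-5 - 2t^-4 + 2t^-3 - 2t^-2 + 2t^-1 - 1 + t
bracket: A^-10 - A^-6 + 2A^-2 - 2A^2 + 2A^6 - 2A^10 + A^14, w = -2
1 component, writhe -2, over 10 crossings
det 11, colorings 3 of 3^10 — not tricolorable
observation: V spans 6 powers of t: at least 6 crossings in any diagram


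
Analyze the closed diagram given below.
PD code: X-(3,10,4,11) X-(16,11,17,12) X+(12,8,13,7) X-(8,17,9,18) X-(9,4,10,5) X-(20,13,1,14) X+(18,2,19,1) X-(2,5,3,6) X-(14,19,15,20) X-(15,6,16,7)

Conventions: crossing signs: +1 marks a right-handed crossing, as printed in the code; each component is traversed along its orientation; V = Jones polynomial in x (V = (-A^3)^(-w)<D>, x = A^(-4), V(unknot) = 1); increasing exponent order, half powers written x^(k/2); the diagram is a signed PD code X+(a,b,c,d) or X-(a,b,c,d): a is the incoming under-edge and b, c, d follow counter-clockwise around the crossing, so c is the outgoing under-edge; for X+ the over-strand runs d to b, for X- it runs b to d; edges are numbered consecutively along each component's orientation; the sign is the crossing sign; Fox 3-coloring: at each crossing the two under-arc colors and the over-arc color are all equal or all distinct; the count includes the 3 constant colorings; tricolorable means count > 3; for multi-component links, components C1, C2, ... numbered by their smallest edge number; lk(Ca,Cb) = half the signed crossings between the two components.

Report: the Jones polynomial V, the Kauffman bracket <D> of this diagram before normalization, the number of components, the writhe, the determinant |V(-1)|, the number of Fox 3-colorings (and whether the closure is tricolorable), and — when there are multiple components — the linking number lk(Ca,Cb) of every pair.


Jones polynomial: V(x) = -x^-6 + x^-5 - x^-4 + 2x^-3 - x^-2 + x^-1
<D> = A^-14 - A^-10 + 2A^-6 - A^-2 + A^2 - A^6; writhe -6
components 1, writhe -6 (10 crossings)
3-colorings: 3 of 3^10, det 7 — not tricolorable
note: w = -6 shifts under R1 moves; the (-A^3)^(6) factor cancels that in V


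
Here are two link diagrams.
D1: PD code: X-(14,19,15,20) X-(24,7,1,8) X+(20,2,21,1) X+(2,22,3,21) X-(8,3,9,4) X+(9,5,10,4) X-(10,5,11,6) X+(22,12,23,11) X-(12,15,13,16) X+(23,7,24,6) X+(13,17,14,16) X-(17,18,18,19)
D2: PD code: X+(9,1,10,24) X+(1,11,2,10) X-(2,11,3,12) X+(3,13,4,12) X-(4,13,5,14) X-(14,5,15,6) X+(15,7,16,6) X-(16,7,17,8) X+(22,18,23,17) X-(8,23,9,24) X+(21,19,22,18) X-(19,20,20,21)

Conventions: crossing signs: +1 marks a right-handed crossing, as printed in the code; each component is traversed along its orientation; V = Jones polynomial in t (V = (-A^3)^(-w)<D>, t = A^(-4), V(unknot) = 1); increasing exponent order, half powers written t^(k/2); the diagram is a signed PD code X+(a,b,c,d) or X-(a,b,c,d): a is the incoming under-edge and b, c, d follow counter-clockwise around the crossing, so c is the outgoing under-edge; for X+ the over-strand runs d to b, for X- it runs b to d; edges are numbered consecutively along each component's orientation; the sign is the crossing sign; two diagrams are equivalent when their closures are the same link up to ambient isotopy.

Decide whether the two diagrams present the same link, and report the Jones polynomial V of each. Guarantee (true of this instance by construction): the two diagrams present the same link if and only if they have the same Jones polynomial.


same link: no
V(D1) = t + t^3 - t^4  [12 crossings, <D> = -A^-16 + A^-12 + A^-4, w = 0]
V(D2) = 1  [12 crossings, <D> = 1, w = 0]
insight: 2 values of V(t) split the 2 diagrams


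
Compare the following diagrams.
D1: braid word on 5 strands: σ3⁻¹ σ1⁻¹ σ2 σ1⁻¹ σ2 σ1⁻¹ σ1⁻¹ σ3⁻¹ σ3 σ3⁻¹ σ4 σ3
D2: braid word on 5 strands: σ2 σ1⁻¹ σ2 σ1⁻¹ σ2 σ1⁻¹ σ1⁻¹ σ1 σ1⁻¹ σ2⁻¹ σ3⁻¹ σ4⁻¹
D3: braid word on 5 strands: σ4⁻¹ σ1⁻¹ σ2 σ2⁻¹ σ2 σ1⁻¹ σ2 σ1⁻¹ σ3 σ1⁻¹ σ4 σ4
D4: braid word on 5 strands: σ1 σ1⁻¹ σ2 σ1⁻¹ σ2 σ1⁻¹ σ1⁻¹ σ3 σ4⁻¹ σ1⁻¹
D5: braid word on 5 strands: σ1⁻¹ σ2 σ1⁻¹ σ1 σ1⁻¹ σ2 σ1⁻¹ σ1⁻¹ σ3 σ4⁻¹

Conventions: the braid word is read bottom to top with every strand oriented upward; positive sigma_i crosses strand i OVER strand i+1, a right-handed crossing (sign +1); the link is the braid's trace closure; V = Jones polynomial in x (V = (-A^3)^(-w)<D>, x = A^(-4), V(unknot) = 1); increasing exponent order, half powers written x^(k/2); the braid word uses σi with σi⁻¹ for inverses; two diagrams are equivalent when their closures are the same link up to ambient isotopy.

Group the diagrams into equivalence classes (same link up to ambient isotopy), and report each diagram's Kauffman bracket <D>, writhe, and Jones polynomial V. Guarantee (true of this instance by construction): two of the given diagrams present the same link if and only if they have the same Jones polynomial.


grouping into links: {D1, D2, D3, D4, D5}
V(D1) = x^-5 - 2x^-4 + 2x^-3 - 2x^-2 + 2x^-1 - 1 + x  (w -2, c 12, <D> = A^-10 - A^-6 + 2A^-2 - 2A^2 + 2A^6 - 2A^10 + A^14)
D2 (bracket A^-16 - A^-12 + 2A^-8 - 2A^-4 + 2 - 2A^4 + A^8; 12 crossings at w = -4): V = x^-5 - 2x^-4 + 2x^-3 - 2x^-2 + 2x^-1 - 1 + x
D3 (bracket A^-4 - 1 + 2A^4 - 2A^8 + 2A^12 - 2A^16 + A^20; 12 crossings at w = 0): V = x^-5 - 2x^-4 + 2x^-3 - 2x^-2 + 2x^-1 - 1 + x
D4 (bracket A^-10 - A^-6 + 2A^-2 - 2A^2 + 2A^6 - 2A^10 + A^14; 10 crossings at w = -2): V = x^-5 - 2x^-4 + 2x^-3 - 2x^-2 + 2x^-1 - 1 + x
D5 (bracket A^-10 - A^-6 + 2A^-2 - 2A^2 + 2A^6 - 2A^10 + A^14; 10 crossings at w = -2): V = x^-5 - 2x^-4 + 2x^-3 - 2x^-2 + 2x^-1 - 1 + x
why: all 5 diagrams share one V(x), hence one class


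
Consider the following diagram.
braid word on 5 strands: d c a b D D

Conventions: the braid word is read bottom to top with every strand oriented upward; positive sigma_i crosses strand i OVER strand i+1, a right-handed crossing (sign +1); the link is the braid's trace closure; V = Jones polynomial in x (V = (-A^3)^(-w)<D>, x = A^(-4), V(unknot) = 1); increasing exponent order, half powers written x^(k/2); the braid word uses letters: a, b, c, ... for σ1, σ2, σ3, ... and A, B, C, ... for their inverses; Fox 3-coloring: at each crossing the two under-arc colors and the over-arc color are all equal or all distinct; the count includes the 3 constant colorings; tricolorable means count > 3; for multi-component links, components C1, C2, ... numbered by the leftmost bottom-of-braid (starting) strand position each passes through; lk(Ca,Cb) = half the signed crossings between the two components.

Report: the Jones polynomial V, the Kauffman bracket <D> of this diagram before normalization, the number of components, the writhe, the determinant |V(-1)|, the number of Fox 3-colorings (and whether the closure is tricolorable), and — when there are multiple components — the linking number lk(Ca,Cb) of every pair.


V = 1
<D> = A^6 (w = +2)
1 component over 6 crossings, w = +2
3 Fox colorings among 3^6, |V(-1)| = 1: not tricolorable
why: w = +2 (over 6 crossings) is diagram-only; (-A^3)^(-2) removes it from V


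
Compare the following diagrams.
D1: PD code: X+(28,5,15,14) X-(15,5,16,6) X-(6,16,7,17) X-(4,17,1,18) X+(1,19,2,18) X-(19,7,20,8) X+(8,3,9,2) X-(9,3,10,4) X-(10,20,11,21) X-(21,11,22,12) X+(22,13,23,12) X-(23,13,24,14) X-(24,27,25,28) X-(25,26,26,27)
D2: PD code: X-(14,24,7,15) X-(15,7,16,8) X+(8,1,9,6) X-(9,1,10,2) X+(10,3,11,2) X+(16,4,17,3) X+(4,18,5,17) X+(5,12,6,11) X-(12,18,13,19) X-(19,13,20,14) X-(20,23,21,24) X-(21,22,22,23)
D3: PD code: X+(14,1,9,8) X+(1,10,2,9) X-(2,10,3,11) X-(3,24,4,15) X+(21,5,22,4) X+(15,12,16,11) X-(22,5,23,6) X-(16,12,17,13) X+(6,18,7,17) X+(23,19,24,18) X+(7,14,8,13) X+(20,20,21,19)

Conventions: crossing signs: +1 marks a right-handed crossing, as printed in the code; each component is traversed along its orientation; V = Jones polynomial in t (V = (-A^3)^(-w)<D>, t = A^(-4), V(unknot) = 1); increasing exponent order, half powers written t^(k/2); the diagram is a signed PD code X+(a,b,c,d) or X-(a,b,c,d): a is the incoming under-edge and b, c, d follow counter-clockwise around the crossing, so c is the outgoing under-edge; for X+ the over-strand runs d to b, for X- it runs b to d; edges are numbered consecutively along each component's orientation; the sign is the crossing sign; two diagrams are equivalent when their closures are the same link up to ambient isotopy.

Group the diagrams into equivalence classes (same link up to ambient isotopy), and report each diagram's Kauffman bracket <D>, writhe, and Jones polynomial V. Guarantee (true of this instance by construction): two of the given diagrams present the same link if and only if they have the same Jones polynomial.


grouping into links: {D1} | {D2} | {D3}
V(D1) = t^-6 + t^-3 + t^-2 + t^-1  (w -6, c 14, <D> = A^-14 + A^-10 + A^-6 + A^6)
D2 (bracket A^-18 + A^-10 + A^-2 + A^6; 12 crossings at w = -2): V = t^-3 + t^-1 + t + t^3
D3 (bracket 1 + A^4 + A^8 + A^12; 12 crossings at w = +4): V = 1 + t + t^2 + t^3
why: V(t) takes 3 values over 3 diagrams, fixing the grouping


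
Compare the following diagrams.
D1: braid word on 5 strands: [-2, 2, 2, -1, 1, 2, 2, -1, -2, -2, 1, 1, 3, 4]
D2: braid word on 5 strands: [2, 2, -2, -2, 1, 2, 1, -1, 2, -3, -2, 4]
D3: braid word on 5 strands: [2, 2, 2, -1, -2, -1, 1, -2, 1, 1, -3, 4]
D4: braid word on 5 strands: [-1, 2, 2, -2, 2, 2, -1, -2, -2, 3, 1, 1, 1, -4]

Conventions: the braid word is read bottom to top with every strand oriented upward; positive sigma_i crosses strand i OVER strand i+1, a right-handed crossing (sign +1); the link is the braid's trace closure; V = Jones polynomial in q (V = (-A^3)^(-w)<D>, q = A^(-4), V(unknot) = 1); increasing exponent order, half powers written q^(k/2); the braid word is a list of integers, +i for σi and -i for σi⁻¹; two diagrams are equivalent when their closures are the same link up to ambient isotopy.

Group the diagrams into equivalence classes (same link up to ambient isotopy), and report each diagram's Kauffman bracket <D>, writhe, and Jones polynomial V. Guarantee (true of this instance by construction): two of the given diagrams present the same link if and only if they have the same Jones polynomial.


grouping into links: {D1, D3, D4} | {D2}
V(D1) = q^-1 - 1 + 2q - 2q^2 + 2q^3 - 2q^4 + q^5  (w +4, c 14, <D> = A^-8 - 2A^-4 + 2 - 2A^4 + 2A^8 - A^12 + A^16)
V(D2) = 1  [12 crossings, <D> = A^6, w = +2]
D3 (bracket A^-14 - 2A^-10 + 2A^-6 - 2A^-2 + 2A^2 - A^6 + A^10; 12 crossings at w = +2): V = q^-1 - 1 + 2q - 2q^2 + 2q^3 - 2q^4 + q^5
D4 (bracket A^-14 - 2A^-10 + 2A^-6 - 2A^-2 + 2A^2 - A^6 + A^10; 14 crossings at w = +2): V = q^-1 - 1 + 2q - 2q^2 + 2q^3 - 2q^4 + q^5
key observation: 2 values of V(q) split the 4 diagrams


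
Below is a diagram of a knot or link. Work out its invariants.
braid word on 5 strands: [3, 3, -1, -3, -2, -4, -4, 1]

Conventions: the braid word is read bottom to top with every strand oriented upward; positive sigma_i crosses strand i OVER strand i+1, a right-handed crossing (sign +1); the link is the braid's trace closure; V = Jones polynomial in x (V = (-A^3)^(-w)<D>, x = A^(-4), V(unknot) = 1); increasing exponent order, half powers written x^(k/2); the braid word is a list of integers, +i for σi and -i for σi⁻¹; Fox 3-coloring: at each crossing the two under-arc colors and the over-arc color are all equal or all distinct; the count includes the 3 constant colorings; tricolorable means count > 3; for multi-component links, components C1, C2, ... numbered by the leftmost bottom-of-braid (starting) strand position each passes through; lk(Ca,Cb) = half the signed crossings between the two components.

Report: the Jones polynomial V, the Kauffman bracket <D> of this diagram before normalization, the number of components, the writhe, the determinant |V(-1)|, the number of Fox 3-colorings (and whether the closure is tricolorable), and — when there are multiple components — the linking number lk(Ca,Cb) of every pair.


V(x) = x^-3 + x^-2 + x^-1 + 1
bracket: A^-6 + A^-2 + A^2 + A^6, w = -2
3 components, writhe -2, over 8 crossings
lk(C1,C2) = 0
linking number lk(C1,C3) = -1
lk(C2,C3): 0
det 0, colorings 9 of 3^9 — tricolorable
observation: the 3 component pairs carry total linking -1


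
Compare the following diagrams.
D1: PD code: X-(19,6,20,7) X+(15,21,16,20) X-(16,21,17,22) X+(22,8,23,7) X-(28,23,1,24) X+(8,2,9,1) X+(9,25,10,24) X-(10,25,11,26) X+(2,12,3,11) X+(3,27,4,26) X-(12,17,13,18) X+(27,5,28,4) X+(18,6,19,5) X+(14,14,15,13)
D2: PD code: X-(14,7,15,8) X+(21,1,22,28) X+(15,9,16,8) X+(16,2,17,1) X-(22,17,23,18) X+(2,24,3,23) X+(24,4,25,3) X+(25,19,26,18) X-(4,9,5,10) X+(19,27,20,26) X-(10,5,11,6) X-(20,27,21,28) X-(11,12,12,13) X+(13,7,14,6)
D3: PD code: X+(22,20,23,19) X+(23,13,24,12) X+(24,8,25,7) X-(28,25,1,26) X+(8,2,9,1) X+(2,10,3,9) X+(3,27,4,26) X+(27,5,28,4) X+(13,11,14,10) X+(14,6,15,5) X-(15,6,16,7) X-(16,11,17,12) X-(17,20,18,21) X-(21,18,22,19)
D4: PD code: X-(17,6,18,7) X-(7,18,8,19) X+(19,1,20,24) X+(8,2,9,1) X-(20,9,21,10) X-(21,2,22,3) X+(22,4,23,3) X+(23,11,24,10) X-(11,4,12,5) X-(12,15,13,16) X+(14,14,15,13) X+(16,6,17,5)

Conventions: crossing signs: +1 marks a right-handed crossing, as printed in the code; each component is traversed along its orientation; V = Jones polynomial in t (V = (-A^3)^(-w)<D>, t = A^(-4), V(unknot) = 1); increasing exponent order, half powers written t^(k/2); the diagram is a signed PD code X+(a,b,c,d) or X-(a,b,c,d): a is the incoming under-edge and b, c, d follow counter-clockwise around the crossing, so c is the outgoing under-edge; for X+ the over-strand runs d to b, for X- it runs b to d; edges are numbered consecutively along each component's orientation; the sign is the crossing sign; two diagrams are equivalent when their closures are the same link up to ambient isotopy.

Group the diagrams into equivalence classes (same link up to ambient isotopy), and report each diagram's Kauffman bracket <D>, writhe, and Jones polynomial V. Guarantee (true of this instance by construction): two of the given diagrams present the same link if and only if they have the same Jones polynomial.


classes: {D1, D2, D3} | {D4}
V(D1) = t - t^2 + 2t^3 - t^4 + t^5 - t^6  [14 crossings, <D> = -A^-12 + A^-8 - A^-4 + 2 - A^4 + A^8, w = +4]
V(D2) = t - t^2 + 2t^3 - t^4 + t^5 - t^6  (w +2, c 14, <D> = -A^-18 + A^-14 - A^-10 + 2A^-6 - A^-2 + A^2)
D3 (bracket -A^-12 + A^-8 - A^-4 + 2 - A^4 + A^8; 14 crossings at w = +4): V = t - t^2 + 2t^3 - t^4 + t^5 - t^6
V(D4) = 1  (w 0, c 12, <D> = 1)
note: V(t) takes 2 values over 4 diagrams, fixing the grouping


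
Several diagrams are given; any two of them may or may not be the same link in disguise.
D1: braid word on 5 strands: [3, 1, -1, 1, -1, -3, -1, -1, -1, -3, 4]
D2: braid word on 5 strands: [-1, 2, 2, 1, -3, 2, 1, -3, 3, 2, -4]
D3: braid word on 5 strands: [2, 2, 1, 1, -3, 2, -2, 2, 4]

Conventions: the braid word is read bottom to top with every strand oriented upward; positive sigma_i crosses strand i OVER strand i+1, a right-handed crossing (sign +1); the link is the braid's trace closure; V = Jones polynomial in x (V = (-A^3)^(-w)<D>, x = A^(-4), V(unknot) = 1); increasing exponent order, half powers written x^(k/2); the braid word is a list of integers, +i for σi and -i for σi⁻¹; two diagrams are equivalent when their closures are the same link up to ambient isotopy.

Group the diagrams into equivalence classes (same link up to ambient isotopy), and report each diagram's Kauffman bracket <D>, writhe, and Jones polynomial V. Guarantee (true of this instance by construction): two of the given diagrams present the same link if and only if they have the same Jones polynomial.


equivalence classes: {D1} | {D2, D3}
D1 (bracket A^-7 + A^-3 + A - A^9; 11 crossings at w = -3): V = x^(-9/2) - x^(-5/2) - x^(-3/2) - x^(-1/2)
V(D2) = -x^(3/2) - 2x^(7/2) + x^(9/2) - x^(11/2) + x^(13/2)  (w +3, c 11, <D> = -A^-17 + A^-13 - A^-9 + 2A^-5 + A^3)
V(D3) = -x^(3/2) - 2x^(7/2) + x^(9/2) - x^(11/2) + x^(13/2)  [9 crossings, <D> = -A^-11 + A^-7 - A^-3 + 2A + A^9, w = +5]
key observation: V(x) takes 2 values over 3 diagrams, fixing the grouping


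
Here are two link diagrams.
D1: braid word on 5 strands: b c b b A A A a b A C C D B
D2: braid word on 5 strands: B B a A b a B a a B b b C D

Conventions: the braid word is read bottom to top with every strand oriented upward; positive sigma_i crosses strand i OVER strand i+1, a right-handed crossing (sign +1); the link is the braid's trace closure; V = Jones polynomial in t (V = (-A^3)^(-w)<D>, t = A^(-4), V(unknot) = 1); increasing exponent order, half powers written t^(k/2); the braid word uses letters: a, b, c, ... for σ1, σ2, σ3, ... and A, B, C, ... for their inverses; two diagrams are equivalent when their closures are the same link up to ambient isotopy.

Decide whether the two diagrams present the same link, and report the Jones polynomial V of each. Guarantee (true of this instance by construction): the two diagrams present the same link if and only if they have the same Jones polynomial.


same link: no
V(D1) = -t^-3 + 2t^-2 - 2t^-1 + 3 - 2t + 2t^2 - t^3  [14 crossings, <D> = -A^-18 + 2A^-14 - 2A^-10 + 3A^-6 - 2A^-2 + 2A^2 - A^6, w = -2]
D2 (bracket -A^-16 + A^-12 + A^-4; 14 crossings at w = 0): V = t + t^3 - t^4
note: 2 values of V(t) split the 2 diagrams


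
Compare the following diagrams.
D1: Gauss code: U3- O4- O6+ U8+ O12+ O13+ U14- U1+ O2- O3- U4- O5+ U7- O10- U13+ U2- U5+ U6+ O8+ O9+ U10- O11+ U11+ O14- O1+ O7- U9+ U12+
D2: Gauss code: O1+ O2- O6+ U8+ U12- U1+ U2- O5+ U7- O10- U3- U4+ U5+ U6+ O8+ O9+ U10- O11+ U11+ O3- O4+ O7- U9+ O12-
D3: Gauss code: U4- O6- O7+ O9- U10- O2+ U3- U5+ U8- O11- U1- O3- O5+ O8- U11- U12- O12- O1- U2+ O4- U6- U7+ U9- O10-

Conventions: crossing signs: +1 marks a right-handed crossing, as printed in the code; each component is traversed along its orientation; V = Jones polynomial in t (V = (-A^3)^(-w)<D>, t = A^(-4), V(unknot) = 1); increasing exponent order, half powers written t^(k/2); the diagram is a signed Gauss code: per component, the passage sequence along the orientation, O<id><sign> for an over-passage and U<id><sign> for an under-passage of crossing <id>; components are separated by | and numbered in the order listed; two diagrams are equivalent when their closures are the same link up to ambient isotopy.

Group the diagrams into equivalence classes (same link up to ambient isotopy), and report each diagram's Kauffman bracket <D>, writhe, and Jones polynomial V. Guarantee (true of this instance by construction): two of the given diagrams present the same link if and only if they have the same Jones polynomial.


equivalence classes: {D1, D2} | {D3}
D1 (bracket A^-10 - A^-6 + A^-2 - 2A^2 + 2A^6 - A^10 + A^14; 14 crossings at w = +2): V = t^-2 - t^-1 + 2 - 2t + t^2 - t^3 + t^4
V(D2) = t^-2 - t^-1 + 2 - 2t + t^2 - t^3 + t^4  [12 crossings, <D> = A^-10 - A^-6 + A^-2 - 2A^2 + 2A^6 - A^10 + A^14, w = +2]
D3 (bracket A^-10 + 2A^-2 - 2A^2 + A^6 - 2A^10 + A^14; 12 crossings at w = -6): V = t^-8 - 2t^-7 + t^-6 - 2t^-5 + 2t^-4 + t^-2
key observation: V(t) takes 2 values over 3 diagrams, fixing the grouping


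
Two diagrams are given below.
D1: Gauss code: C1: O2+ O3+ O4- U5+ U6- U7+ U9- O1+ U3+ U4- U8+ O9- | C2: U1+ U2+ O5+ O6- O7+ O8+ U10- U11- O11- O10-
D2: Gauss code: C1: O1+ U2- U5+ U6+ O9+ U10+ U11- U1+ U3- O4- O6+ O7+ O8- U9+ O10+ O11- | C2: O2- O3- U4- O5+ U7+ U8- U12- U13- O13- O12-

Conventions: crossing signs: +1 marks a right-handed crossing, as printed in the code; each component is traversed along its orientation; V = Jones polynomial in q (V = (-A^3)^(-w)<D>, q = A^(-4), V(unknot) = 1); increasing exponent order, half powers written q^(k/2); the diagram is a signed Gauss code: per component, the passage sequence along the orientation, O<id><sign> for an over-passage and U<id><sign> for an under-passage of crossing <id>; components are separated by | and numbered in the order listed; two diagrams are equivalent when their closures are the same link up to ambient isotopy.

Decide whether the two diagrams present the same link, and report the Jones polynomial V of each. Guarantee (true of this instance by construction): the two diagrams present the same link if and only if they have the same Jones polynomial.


equivalent: no
D1 (bracket A^-15 + A^-7 - A^-3 + A; 11 crossings at w = +1): V = -q^(1/2) + q^(3/2) - q^(5/2) - q^(9/2)
V(D2) = -q^(-3/2) - 2q^(1/2) + q^(3/2) - q^(5/2) + q^(7/2)  (w -1, c 13, <D> = -A^-17 + A^-13 - A^-9 + 2A^-5 + A^3)
key observation: V(q) takes 2 values over 2 diagrams, fixing the grouping


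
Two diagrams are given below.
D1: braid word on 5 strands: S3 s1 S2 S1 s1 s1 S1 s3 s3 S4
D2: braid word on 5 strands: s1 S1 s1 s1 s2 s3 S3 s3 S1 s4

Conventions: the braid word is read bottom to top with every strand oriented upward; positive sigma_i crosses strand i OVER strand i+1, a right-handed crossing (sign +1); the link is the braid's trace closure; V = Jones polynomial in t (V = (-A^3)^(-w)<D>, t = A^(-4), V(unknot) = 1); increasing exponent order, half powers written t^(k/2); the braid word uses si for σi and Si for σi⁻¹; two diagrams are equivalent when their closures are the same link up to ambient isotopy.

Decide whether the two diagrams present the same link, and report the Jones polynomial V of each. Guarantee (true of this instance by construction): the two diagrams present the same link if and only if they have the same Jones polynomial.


equivalent: yes
V(D1) = 1  (w 0, c 10, <D> = 1)
V(D2) = 1  (w +4, c 10, <D> = A^12)
why: all 2 diagrams share one V(t), hence one class


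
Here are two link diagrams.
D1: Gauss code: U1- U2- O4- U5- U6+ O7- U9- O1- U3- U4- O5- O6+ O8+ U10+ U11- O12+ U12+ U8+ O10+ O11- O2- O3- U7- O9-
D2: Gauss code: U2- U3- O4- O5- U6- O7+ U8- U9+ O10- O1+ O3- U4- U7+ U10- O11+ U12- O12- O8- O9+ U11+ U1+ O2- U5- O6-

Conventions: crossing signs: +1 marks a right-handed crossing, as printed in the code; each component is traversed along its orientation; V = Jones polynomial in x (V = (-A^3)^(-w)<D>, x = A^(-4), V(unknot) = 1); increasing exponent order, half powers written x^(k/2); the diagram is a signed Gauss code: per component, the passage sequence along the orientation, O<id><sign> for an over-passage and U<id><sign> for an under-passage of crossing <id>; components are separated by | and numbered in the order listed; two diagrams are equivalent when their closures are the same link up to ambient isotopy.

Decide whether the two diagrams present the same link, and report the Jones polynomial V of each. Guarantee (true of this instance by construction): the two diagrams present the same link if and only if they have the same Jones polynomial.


equivalent: no
V(D1) = -x^-7 + x^-6 - x^-5 + x^-4 + x^-2  (w -4, c 12, <D> = A^-4 + A^4 - A^8 + A^12 - A^16)
V(D2) = -x^-6 + x^-5 - x^-4 + 2x^-3 - x^-2 + x^-1  (w -4, c 12, <D> = A^-8 - A^-4 + 2 - A^4 + A^8 - A^12)
why: comparing 2 Jones polynomials yields 2 groups


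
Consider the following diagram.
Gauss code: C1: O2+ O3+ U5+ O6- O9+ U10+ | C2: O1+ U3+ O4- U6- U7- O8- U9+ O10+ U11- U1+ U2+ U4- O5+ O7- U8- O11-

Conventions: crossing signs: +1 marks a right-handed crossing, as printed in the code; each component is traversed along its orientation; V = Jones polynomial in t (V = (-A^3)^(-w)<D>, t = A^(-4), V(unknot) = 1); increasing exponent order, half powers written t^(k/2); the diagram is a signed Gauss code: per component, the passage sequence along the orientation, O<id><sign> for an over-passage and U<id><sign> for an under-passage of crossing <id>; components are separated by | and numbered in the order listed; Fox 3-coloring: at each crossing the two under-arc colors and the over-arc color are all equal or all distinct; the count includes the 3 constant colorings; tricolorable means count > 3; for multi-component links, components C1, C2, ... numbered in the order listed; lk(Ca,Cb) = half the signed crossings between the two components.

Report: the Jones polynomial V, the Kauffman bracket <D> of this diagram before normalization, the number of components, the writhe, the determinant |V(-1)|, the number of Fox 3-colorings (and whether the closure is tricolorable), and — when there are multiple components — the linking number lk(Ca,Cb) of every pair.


Jones polynomial: V(t) = t^(-5/2) - 2t^(-3/2) + 3t^(-1/2) - 4t^(1/2) + 3t^(3/2) - 4t^(5/2) + 2t^(7/2) - t^(9/2)
<D> = A^-15 - 2A^-11 + 4A^-7 - 3A^-3 + 4A - 3A^5 + 2A^9 - A^13; writhe +1
components 2, writhe +1 (11 crossings)
linking number lk(C1,C2) = +2
3-colorings: 3 of 3^11, det 20 — not tricolorable
note: w = +1 shifts under R1 moves; the (-A^3)^(-1) factor cancels that in V


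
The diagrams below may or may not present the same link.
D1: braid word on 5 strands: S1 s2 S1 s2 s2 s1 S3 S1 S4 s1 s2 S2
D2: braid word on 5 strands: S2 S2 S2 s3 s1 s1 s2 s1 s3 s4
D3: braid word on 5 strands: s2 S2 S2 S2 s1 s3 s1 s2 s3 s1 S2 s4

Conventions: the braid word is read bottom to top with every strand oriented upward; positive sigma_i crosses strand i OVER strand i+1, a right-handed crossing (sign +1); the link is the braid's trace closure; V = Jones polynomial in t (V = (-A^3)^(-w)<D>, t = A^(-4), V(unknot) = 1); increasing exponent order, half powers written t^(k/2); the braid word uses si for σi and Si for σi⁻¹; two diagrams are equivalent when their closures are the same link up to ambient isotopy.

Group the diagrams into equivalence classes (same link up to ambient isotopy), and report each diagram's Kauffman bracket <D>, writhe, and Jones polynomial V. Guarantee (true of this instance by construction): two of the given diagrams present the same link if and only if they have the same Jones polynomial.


grouping into links: {D1} | {D2, D3}
V(D1) = t + t^3 - t^4  (w 0, c 12, <D> = -A^-16 + A^-12 + A^-4)
V(D2) = -t^-1 + 2 - t + 2t^2 - t^3 + t^4 - t^5  [10 crossings, <D> = -A^-8 + A^-4 - 1 + 2A^4 - A^8 + 2A^12 - A^16, w = +4]
V(D3) = -t^-1 + 2 - t + 2t^2 - t^3 + t^4 - t^5  [12 crossings, <D> = -A^-8 + A^-4 - 1 + 2A^4 - A^8 + 2A^12 - A^16, w = +4]
why: 2 values of V(t) split the 3 diagrams
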